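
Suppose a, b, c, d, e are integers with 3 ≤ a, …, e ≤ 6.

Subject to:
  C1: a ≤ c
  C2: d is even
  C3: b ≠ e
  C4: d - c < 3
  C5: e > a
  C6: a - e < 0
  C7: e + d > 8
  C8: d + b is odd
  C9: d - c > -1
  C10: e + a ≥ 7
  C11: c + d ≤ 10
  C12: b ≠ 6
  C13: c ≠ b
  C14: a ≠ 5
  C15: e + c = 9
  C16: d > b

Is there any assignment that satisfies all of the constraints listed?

The assignment a = 4, b = 3, c = 4, d = 6, e = 5 works:
  constraint 4 holds since d - c = 2.
  constraint 6 holds since a - e = -1.
  constraint 7 holds since e + d = 11.
The rest check out directly.

Satisfiable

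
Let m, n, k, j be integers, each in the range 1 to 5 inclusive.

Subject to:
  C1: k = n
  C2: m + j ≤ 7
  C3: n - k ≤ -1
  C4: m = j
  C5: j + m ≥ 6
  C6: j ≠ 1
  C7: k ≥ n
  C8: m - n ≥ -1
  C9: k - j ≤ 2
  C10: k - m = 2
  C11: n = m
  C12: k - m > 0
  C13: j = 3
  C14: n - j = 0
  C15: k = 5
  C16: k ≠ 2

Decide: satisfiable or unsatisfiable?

Constraint 15 fixes k = 5 and constraint 13 fixes j = 3. Constraints 1, 4, and 11 give k = n = m = j, so k = j. But 5 ≠ 3 — contradiction.

Unsatisfiable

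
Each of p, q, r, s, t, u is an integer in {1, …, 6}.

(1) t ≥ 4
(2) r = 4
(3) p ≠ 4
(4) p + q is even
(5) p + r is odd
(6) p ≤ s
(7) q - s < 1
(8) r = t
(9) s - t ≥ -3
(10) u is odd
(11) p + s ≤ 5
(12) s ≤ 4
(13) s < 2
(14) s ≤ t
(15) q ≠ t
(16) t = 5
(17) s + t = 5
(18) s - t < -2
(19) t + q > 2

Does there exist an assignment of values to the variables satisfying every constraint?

Constraint 2 fixes r = 4 and constraint 16 fixes t = 5, but constraint 8 requires r = t. Since 4 ≠ 5, contradiction.

Unsatisfiable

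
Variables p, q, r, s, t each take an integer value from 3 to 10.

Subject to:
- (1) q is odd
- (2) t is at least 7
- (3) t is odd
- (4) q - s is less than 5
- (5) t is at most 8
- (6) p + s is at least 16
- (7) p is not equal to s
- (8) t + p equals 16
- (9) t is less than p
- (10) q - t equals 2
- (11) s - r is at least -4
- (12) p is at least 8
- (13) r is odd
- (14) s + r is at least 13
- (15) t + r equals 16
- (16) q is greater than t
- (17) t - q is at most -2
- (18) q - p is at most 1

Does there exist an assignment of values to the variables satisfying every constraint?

Satisfiable

The assignment p = 9, q = 9, r = 9, s = 7, t = 7 works:
  constraint 4 holds since q - s = 2.
  constraint 6 holds since p + s = 16.
The rest check out directly.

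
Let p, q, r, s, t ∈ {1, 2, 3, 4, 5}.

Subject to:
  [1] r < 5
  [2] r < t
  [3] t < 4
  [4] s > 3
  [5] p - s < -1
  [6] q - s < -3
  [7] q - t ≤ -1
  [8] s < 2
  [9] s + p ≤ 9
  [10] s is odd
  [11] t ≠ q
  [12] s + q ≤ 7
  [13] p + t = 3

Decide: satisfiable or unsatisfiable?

From constraint 4: s ≥ 4. From constraint 8: s ≤ 1. But 1 < 4, so no value of s works.

Unsatisfiable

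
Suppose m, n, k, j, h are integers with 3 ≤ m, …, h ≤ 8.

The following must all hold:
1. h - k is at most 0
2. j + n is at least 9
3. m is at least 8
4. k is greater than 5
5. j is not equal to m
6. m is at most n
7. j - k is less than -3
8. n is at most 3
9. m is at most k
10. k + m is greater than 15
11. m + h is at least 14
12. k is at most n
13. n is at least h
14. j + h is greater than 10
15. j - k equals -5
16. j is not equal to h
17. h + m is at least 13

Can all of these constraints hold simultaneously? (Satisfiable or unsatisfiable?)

From constraints 3 and 9: k ≥ m and m ≥ 8, so k ≥ 8. From constraints 8 and 12: k ≤ n and n ≤ 3, so k ≤ 3. But 3 < 8, so no value of k works.

Unsatisfiable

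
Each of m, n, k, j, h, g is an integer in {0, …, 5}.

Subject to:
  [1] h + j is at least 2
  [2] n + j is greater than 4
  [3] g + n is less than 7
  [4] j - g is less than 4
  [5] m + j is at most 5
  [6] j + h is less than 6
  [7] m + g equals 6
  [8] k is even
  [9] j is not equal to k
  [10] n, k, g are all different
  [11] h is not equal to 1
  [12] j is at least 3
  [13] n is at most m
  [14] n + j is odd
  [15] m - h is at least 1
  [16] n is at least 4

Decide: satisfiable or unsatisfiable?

Unsatisfiable

From constraints 13 and 16: m ≥ n ≥ 4. From constraint 12: j ≥ 3. Hence m + j ≥ 7. But constraint 5 requires m + j ≤ 5, and 5 < 7. Contradiction.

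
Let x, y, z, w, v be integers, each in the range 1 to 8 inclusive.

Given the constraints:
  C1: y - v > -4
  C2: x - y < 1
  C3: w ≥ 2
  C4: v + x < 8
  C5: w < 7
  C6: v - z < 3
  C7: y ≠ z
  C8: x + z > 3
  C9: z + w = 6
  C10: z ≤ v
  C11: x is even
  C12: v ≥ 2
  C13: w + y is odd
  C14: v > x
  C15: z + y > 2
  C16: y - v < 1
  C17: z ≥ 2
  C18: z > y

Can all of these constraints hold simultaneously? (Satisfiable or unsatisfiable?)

The assignment x = 2, y = 2, z = 3, w = 3, v = 4 works:
  constraint 1 holds since y - v = -2.
  constraint 2 holds since x - y = 0.
  constraint 4 holds since v + x = 6.
The rest check out directly.

Satisfiable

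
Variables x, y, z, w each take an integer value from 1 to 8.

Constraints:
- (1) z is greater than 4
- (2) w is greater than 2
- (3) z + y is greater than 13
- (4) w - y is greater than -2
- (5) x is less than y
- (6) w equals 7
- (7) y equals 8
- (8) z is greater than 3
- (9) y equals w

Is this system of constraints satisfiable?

Constraint 7 fixes y = 8 and constraint 6 fixes w = 7, but constraint 9 requires y = w. Since 8 ≠ 7, contradiction.

Unsatisfiable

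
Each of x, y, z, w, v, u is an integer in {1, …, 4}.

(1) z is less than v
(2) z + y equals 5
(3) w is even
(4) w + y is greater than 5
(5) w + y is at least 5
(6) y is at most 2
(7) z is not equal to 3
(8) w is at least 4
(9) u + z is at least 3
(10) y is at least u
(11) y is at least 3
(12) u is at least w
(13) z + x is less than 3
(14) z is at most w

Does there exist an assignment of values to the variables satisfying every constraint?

Unsatisfiable

From constraints 8 and 12: u ≥ w and w ≥ 4, so u ≥ 4. From constraints 6 and 10: u ≤ y and y ≤ 2, so u ≤ 2. But 2 < 4, so no value of u works.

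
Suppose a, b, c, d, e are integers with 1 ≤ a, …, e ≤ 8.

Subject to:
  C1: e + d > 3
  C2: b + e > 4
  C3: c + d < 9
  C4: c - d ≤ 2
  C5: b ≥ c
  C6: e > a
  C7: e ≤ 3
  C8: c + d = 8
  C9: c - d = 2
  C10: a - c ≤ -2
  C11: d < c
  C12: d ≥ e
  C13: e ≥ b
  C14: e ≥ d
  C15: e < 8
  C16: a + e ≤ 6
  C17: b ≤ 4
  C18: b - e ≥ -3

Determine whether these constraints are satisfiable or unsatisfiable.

From constraints 5 and 17: c ≤ b ≤ 4. From constraints 7 and 14: d ≤ e ≤ 3. Hence c + d ≤ 7. But constraint 8 requires c + d = 8, and 8 > 7. Contradiction.

Unsatisfiable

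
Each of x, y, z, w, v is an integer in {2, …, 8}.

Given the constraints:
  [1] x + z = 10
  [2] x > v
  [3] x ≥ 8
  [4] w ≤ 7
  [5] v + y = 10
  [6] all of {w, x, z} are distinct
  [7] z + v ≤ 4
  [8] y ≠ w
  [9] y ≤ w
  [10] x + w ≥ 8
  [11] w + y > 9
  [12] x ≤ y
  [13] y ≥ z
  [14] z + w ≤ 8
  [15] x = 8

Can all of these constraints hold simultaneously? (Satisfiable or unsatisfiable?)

Unsatisfiable

From constraints 3 and 12: y ≥ x and x ≥ 8, so y ≥ 8. From constraints 4 and 9: y ≤ w and w ≤ 7, so y ≤ 7. But 7 < 8, so no value of y works.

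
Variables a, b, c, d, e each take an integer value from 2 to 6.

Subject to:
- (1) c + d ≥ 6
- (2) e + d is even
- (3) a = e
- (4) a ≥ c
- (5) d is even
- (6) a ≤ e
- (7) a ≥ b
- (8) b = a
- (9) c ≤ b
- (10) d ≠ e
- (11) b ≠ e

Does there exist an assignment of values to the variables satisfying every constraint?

From constraints 3 and 8, b = a = e, so b = e. But constraint 11 says b ≠ e. Contradiction.

Unsatisfiable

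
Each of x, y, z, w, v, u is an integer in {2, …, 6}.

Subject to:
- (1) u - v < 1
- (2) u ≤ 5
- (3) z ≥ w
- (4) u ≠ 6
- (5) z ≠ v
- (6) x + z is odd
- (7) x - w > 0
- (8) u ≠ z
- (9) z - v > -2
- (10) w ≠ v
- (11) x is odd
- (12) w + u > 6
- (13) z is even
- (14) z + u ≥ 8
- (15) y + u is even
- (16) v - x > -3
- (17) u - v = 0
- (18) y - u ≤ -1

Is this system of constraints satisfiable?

Setting (x, y, z, w, v, u) = (5, 3, 6, 3, 5, 5) satisfies everything: constraint 1: u - v = 0; constraint 7: x - w = 2; constraint 9: z - v = 1, and the others follow.

Satisfiable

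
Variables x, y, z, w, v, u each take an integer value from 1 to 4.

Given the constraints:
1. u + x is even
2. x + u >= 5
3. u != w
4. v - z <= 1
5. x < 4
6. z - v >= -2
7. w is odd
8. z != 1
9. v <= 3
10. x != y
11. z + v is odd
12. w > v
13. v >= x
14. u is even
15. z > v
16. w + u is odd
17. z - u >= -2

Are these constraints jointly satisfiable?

Take x = 2, y = 1, z = 3, w = 3, v = 2, u = 4. Then constraint 2: x + u = 6; constraint 4: v - z = -1, and every other listed constraint is also met.

Satisfiable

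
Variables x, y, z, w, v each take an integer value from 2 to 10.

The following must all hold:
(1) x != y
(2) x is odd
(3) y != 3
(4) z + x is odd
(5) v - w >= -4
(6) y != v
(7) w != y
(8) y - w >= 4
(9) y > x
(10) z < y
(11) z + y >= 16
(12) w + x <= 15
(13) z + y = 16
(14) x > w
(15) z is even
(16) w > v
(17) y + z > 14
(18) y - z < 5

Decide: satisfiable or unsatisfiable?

Setting (x, y, z, w, v) = (9, 10, 6, 6, 4) satisfies everything: constraint 5: v - w = -2; constraint 8: y - w = 4, and the others follow.

Satisfiable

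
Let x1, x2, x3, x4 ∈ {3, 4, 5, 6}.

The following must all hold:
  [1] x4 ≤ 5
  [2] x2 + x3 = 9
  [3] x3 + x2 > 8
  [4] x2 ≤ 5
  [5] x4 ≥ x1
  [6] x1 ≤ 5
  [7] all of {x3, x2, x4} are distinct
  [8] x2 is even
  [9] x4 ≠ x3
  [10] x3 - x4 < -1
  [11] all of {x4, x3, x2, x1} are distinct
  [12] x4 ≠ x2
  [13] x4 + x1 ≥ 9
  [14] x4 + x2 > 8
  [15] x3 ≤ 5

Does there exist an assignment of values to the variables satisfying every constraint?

Unsatisfiable

Constraints 1, 4, 6, and 15 confine each of x4, x3, x2, x1 to the 3 values {3, …, 5} (the domain already gives each ≥ 3).
Constraint 11 requires all 4 of them to be distinct, but only 3 values are available — impossible by the pigeonhole principle.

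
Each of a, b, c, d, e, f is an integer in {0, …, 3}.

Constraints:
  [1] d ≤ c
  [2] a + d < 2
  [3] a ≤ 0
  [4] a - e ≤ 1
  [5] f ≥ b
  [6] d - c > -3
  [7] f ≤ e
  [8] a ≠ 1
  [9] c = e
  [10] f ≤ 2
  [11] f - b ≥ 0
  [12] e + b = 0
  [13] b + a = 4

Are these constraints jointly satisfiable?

From constraints 5 and 10: b ≤ f ≤ 2. From constraint 3: a ≤ 0. Hence b + a ≤ 2. But constraint 13 requires b + a = 4, and 4 > 2. Contradiction.

Unsatisfiable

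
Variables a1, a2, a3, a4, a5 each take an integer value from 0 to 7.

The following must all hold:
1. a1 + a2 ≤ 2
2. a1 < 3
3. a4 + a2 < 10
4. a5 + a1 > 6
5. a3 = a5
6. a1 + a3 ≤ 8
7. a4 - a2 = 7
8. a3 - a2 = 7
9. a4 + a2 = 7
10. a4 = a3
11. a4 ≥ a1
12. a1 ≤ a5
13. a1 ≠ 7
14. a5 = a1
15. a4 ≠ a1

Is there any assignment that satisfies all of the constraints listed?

From constraints 5, 10, and 14, a4 = a3 = a5 = a1, so a4 = a1. But constraint 15 says a4 ≠ a1. Contradiction.

Unsatisfiable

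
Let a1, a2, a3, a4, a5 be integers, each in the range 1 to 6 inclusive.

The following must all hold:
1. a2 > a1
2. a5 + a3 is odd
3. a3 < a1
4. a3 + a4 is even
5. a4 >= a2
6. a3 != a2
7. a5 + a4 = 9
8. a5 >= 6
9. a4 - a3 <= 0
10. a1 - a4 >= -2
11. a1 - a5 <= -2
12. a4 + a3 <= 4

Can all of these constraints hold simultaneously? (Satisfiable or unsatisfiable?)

Unsatisfiable

Constraints 1, 3, 5, and 9 give a4 ≤ a3, a3 < a1, a1 < a2, a2 ≤ a4. Chaining: a4 ≤ a3 < a1 < a2 ≤ a4, which forces a4 < a4 — impossible.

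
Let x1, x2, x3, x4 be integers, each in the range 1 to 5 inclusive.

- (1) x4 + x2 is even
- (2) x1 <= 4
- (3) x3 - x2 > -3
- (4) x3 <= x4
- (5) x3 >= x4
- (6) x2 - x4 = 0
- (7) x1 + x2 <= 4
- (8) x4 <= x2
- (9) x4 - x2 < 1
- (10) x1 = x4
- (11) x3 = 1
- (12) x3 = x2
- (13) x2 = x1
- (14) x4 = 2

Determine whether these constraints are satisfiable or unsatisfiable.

Unsatisfiable

Constraint 11 fixes x3 = 1 and constraint 14 fixes x4 = 2. Constraints 10, 12, and 13 give x3 = x2 = x1 = x4, so x3 = x4. But 1 ≠ 2 — contradiction.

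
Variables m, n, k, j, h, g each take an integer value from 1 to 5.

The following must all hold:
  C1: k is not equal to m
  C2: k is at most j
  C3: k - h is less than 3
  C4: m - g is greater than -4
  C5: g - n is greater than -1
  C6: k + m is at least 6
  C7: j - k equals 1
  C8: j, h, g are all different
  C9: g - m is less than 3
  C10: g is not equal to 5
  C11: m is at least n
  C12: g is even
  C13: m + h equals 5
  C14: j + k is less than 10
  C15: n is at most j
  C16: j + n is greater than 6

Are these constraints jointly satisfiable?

Satisfiable

The assignment m = 2, n = 2, k = 4, j = 5, h = 3, g = 4 works:
  constraint 3 holds since k - h = 1.
  constraint 4 holds since m - g = -2.
The rest check out directly.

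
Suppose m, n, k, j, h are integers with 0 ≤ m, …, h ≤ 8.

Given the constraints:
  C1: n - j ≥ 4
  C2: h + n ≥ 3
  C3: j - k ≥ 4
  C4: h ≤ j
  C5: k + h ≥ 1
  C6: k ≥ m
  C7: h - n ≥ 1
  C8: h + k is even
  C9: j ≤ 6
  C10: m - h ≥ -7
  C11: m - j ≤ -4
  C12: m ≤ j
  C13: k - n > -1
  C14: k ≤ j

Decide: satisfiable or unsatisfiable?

Unsatisfiable

Constraints 1, 7, 10, and 11 give n − j ≥ 4, j − m ≥ 4, m − h ≥ -7, h − n ≥ 1.
Adding all 4 inequalities: the left sides telescope to 0, and the right sides sum to 4 + 4 + (-7) + 1 = 2. So 0 ≥ 2, which is false.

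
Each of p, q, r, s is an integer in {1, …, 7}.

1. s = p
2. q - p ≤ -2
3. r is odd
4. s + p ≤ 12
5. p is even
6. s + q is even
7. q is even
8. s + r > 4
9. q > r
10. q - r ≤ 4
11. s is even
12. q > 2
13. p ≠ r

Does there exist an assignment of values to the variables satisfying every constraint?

Satisfiable

The assignment p = 6, q = 4, r = 1, s = 6 works:
  constraint 2 holds since q - p = -2.
  constraint 4 holds since s + p = 12.
The rest check out directly.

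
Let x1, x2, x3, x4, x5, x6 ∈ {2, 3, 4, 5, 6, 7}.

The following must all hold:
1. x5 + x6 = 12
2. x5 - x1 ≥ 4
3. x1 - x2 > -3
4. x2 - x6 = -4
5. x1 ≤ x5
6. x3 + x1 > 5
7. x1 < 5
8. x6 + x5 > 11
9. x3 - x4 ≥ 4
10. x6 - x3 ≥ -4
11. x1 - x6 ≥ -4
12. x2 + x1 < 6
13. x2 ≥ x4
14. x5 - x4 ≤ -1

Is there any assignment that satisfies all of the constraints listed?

Constraints 2, 9, 10, 11, and 14 give x6 − x3 ≥ -4, x3 − x4 ≥ 4, x4 − x5 ≥ 1, x5 − x1 ≥ 4, x1 − x6 ≥ -4.
Adding all 5 inequalities: the left sides telescope to 0, and the right sides sum to (-4) + 4 + 1 + 4 + (-4) = 1. So 0 ≥ 1, which is false.

Unsatisfiable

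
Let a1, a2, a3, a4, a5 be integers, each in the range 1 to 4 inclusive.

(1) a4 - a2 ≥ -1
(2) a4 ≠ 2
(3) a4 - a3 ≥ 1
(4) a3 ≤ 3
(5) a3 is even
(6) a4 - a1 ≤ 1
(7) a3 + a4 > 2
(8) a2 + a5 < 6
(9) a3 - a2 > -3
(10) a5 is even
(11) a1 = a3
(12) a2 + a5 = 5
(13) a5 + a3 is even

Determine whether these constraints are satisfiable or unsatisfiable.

Satisfiable

The assignment a1 = 2, a2 = 3, a3 = 2, a4 = 3, a5 = 2 works:
  constraint 1 holds since a4 - a2 = 0.
  constraint 3 holds since a4 - a3 = 1.
  constraint 6 holds since a4 - a1 = 1.
The rest check out directly.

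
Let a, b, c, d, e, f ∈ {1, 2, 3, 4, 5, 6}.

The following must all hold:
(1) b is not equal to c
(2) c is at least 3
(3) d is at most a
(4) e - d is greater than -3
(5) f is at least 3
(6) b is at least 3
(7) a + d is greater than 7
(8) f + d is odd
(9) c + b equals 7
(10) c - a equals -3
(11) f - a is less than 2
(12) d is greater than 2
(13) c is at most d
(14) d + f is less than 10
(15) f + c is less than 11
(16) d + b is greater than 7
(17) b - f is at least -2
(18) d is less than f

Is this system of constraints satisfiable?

Satisfiable

The assignment a = 6, b = 4, c = 3, d = 4, e = 3, f = 5 works:
  constraint 4 holds since e - d = -1.
  constraint 7 holds since a + d = 10.
The rest check out directly.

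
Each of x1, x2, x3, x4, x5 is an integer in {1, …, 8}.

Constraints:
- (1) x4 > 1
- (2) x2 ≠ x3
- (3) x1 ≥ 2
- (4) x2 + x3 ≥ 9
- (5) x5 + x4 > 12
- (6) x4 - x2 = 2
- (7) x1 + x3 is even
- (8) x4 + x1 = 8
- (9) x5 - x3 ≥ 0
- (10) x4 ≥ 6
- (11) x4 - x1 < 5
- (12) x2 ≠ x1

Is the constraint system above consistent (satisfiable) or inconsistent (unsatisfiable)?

Satisfiable

Try x1 = 2, x2 = 4, x3 = 6, x4 = 6, x5 = 8.
Check constraint 4: x2 + x3 = 10; constraint 5: x5 + x4 = 14. The remaining constraints are straightforward to verify.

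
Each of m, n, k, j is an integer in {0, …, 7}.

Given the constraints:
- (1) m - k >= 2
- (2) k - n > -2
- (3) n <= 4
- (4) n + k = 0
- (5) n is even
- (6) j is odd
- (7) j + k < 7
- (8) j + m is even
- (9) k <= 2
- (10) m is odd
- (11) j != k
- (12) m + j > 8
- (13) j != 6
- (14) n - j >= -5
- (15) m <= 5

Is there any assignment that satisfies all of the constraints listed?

Setting (m, n, k, j) = (5, 0, 0, 5) satisfies everything: constraint 1: m - k = 5; constraint 2: k - n = 0, and the others follow.

Satisfiable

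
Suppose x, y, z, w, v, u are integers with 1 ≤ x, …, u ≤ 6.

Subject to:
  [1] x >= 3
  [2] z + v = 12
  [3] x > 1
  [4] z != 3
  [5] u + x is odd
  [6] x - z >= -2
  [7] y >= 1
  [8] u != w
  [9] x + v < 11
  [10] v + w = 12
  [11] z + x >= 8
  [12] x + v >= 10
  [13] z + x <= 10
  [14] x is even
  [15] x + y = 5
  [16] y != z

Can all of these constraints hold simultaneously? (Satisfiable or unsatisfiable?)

The assignment x = 4, y = 1, z = 6, w = 6, v = 6, u = 1 works:
  constraint 2 holds since z + v = 12.
  constraint 6 holds since x - z = -2.
The rest check out directly.

Satisfiable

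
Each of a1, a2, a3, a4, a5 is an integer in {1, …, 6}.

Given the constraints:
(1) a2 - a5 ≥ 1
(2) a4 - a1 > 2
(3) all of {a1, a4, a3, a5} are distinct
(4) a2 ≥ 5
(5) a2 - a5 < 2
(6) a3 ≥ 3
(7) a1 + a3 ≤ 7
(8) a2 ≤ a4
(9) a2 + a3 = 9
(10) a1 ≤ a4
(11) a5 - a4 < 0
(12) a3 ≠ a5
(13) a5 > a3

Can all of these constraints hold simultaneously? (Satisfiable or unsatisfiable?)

Setting (a1, a2, a3, a4, a5) = (2, 6, 3, 6, 5) satisfies everything: constraint 1: a2 - a5 = 1; constraint 2: a4 - a1 = 4; constraint 5: a2 - a5 = 1, and the others follow.

Satisfiable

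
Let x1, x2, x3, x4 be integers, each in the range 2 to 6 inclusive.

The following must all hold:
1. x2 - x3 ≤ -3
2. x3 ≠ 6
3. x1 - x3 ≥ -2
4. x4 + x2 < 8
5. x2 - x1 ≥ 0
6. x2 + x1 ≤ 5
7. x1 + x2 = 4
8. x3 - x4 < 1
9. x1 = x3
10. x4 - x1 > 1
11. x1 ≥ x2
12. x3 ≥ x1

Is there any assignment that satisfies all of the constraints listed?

Unsatisfiable

Constraints 1, 3, and 5 give x1 − x3 ≥ -2, x3 − x2 ≥ 3, x2 − x1 ≥ 0.
Adding all 3 inequalities: the left sides telescope to 0, and the right sides sum to (-2) + 3 + 0 = 1. So 0 ≥ 1, which is false.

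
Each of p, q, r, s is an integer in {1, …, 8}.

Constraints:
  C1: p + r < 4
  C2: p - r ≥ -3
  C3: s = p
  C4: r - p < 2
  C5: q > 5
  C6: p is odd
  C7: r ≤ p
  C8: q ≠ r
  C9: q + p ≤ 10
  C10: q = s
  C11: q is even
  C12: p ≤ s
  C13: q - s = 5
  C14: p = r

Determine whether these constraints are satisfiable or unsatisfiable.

From constraints 3, 10, and 14, q = s = p = r, so q = r. But constraint 8 says q ≠ r. Contradiction.

Unsatisfiable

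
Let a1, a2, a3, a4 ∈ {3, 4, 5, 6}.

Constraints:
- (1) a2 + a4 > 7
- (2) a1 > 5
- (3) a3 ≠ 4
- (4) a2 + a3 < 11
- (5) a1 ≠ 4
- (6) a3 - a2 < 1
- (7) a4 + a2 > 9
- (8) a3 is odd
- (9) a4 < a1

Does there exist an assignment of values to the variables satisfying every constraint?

Satisfiable

Take a1 = 6, a2 = 5, a3 = 3, a4 = 5. Then constraint 1: a2 + a4 = 10; constraint 4: a2 + a3 = 8, and every other listed constraint is also met.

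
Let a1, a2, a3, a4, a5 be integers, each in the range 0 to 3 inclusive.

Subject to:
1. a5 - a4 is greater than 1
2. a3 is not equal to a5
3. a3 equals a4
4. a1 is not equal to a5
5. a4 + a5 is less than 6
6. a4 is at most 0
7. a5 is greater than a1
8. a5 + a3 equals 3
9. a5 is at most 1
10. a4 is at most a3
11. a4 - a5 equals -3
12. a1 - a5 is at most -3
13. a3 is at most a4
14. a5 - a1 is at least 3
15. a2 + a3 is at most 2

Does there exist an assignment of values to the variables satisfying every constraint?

From constraint 9: a5 ≤ 1. From constraints 6 and 13: a3 ≤ a4 ≤ 0. Hence a5 + a3 ≤ 1. But constraint 8 requires a5 + a3 = 3, and 3 > 1. Contradiction.

Unsatisfiable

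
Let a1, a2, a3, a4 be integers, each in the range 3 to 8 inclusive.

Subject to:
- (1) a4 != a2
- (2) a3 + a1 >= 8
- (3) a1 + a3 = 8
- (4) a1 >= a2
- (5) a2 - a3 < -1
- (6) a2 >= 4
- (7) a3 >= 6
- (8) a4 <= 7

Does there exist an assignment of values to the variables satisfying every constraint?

Unsatisfiable

From constraints 4 and 6: a1 ≥ a2 ≥ 4. From constraint 7: a3 ≥ 6. Hence a1 + a3 ≥ 10. But constraint 3 requires a1 + a3 = 8, and 8 < 10. Contradiction.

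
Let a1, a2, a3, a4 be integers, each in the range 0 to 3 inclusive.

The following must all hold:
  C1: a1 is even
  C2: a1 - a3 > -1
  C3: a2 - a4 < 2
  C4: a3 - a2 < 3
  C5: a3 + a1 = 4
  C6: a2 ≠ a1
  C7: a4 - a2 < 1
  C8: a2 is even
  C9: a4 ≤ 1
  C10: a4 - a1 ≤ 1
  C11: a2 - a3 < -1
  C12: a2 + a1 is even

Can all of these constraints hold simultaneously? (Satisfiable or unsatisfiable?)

Satisfiable

One satisfying assignment is a1 = 2, a2 = 0, a3 = 2, a4 = 0.
For the less obvious constraints — constraint 2: a1 - a3 = 0; constraint 3: a2 - a4 = 0; constraint 4: a3 - a2 = 2 — and the others hold by inspection.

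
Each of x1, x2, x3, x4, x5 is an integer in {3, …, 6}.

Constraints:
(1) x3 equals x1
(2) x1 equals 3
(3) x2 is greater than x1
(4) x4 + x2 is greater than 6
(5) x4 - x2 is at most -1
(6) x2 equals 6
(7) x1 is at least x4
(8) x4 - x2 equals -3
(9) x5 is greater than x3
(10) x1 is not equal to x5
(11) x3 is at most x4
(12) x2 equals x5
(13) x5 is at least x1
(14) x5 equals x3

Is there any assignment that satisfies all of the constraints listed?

Unsatisfiable

Constraint 6 fixes x2 = 6 and constraint 2 fixes x1 = 3. Constraints 1, 12, and 14 give x2 = x5 = x3 = x1, so x2 = x1. But 6 ≠ 3 — contradiction.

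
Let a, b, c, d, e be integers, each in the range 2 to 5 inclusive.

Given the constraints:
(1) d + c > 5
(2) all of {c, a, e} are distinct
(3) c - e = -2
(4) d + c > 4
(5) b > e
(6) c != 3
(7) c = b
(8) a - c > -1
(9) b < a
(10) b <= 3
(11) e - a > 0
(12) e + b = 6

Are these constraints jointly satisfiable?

Constraints 5, 9, and 11 give e < b, b < a, a < e. Chaining: e < b < a < e, which forces e < e — impossible.

Unsatisfiable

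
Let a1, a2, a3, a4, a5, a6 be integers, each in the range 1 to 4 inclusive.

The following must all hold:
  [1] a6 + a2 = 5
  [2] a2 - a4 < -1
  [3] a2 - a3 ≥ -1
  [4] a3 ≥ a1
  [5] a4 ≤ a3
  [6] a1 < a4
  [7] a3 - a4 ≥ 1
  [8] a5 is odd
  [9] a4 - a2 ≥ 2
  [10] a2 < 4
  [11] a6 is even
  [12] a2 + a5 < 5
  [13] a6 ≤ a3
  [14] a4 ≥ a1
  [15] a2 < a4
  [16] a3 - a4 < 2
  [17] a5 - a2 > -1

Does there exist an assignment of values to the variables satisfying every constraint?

Unsatisfiable

Constraints 3, 7, and 9 give a2 − a3 ≥ -1, a3 − a4 ≥ 1, a4 − a2 ≥ 2.
Adding all 3 inequalities: the left sides telescope to 0, and the right sides sum to (-1) + 1 + 2 = 2. So 0 ≥ 2, which is false.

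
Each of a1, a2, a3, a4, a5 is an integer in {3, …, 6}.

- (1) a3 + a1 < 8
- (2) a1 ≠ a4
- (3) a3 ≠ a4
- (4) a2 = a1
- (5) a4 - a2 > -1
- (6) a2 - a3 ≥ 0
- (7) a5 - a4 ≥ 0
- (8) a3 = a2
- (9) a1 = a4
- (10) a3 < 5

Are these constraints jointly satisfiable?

Unsatisfiable

From constraints 4, 8, and 9, a3 = a2 = a1 = a4, so a3 = a4. But constraint 3 says a3 ≠ a4. Contradiction.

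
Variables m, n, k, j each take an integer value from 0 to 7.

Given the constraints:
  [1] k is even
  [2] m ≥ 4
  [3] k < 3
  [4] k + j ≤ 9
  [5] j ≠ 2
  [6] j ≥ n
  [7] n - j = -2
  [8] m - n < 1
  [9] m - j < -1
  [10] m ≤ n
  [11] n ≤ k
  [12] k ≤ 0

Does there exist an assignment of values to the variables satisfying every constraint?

Unsatisfiable

From constraints 2 and 10: n ≥ m and m ≥ 4, so n ≥ 4. From constraints 11 and 12: n ≤ k and k ≤ 0, so n ≤ 0. But 0 < 4, so no value of n works.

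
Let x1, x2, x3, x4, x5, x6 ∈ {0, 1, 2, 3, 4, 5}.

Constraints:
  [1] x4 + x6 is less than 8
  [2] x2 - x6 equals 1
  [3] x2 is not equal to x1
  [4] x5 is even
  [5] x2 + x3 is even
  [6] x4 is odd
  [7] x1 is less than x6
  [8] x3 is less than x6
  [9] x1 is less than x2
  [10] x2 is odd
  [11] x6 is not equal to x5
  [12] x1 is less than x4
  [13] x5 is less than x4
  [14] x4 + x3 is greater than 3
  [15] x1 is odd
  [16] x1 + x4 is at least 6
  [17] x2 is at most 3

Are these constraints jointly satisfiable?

One satisfying assignment is x1 = 1, x2 = 3, x3 = 1, x4 = 5, x5 = 4, x6 = 2.
For the less obvious constraints — constraint 1: x4 + x6 = 7; constraint 2: x2 - x6 = 1 — and the others hold by inspection.

Satisfiable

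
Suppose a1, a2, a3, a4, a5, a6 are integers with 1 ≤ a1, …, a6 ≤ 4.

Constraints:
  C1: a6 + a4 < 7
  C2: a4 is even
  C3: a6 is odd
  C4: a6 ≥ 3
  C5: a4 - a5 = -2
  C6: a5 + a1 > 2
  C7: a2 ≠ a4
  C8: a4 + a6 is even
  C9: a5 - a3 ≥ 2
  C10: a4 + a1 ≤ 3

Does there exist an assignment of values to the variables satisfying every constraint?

Unsatisfiable

Constraint 2 makes a4 even and constraint 3 makes a6 odd, so a4 + a6 must be odd. Constraint 8 says a4 + a6 is even — contradiction.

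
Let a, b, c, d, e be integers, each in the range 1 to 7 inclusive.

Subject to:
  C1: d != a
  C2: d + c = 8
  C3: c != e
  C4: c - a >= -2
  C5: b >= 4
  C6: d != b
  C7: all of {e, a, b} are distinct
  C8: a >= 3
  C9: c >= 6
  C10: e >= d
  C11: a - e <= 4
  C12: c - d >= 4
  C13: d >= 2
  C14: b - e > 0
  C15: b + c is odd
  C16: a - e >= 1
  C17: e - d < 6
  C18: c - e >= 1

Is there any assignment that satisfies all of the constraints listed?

Satisfiable

Try a = 6, b = 7, c = 6, d = 2, e = 5.
Check constraint 2: d + c = 8; constraint 4: c - a = 0. The remaining constraints are straightforward to verify.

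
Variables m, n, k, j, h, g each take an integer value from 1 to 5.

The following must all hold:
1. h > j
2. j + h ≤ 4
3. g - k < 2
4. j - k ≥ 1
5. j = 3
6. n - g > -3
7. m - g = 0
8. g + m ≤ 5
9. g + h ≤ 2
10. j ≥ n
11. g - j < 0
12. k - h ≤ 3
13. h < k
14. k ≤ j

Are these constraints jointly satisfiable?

Unsatisfiable

Constraints 1, 13, and 14 give k ≤ j, j < h, h < k. Chaining: k ≤ j < h < k, which forces k < k — impossible.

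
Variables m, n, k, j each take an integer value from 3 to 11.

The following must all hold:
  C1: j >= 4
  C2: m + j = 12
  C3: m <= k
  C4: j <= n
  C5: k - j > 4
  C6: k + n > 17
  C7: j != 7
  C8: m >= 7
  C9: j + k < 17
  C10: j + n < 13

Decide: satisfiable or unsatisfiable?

The assignment m = 8, n = 8, k = 10, j = 4 works:
  constraint 2 holds since m + j = 12.
  constraint 5 holds since k - j = 6.
  constraint 6 holds since k + n = 18.
The rest check out directly.

Satisfiable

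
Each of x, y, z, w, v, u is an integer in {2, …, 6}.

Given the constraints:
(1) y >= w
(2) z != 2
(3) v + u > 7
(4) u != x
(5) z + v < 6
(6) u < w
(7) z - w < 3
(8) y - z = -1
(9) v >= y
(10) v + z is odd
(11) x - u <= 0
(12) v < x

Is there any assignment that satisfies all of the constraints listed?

Unsatisfiable

Constraints 1, 6, 9, 11, and 12 give u < w, w ≤ y, y ≤ v, v < x, x ≤ u. Chaining: u < w ≤ y ≤ v < x ≤ u, which forces u < u — impossible.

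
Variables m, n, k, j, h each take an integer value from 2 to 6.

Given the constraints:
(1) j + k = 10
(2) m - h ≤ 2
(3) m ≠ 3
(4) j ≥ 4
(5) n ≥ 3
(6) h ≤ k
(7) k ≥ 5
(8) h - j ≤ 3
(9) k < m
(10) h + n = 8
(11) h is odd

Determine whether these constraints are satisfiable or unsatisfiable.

Satisfiable

Try m = 6, n = 3, k = 5, j = 5, h = 5.
Check constraint 1: j + k = 10; constraint 2: m - h = 1; constraint 8: h - j = 0. The remaining constraints are straightforward to verify.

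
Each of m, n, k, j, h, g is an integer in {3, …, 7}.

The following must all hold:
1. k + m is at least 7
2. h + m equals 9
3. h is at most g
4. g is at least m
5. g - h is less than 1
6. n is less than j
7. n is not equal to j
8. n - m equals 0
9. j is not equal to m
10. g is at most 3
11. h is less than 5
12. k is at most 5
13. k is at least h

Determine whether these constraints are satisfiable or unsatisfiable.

From constraints 12 and 13: h ≤ k ≤ 5. From constraints 4 and 10: m ≤ g ≤ 3. Hence h + m ≤ 8. But constraint 2 requires h + m = 9, and 9 > 8. Contradiction.

Unsatisfiable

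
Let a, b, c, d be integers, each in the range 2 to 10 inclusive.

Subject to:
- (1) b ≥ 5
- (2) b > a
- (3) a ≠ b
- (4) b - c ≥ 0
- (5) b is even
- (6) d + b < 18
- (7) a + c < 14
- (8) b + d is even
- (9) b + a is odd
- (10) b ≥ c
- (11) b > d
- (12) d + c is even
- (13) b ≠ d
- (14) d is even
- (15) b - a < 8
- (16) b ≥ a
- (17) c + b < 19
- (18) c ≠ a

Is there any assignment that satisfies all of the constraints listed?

Satisfiable

Setting (a, b, c, d) = (5, 10, 8, 6) satisfies everything: constraint 4: b - c = 2; constraint 6: d + b = 16, and the others follow.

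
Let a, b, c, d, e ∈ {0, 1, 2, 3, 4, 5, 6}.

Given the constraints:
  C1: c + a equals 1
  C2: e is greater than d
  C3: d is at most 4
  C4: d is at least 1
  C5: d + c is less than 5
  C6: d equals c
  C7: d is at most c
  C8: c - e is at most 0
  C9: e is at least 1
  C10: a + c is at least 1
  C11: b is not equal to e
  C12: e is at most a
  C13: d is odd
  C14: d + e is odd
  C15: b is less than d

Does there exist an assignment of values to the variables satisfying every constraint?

Unsatisfiable

From constraints 4 and 7: c ≥ d ≥ 1. From constraints 9 and 12: a ≥ e ≥ 1. Hence c + a ≥ 2. But constraint 1 requires c + a = 1, and 1 < 2. Contradiction.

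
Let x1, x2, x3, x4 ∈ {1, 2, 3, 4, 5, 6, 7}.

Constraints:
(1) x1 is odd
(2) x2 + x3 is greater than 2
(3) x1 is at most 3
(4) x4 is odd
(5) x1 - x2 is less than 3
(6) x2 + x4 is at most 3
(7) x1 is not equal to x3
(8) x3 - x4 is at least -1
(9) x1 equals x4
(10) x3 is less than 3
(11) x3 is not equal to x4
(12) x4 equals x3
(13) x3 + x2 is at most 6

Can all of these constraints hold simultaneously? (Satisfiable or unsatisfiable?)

Unsatisfiable

From constraints 9 and 12, x1 = x4 = x3, so x1 = x3. But constraint 7 says x1 ≠ x3. Contradiction.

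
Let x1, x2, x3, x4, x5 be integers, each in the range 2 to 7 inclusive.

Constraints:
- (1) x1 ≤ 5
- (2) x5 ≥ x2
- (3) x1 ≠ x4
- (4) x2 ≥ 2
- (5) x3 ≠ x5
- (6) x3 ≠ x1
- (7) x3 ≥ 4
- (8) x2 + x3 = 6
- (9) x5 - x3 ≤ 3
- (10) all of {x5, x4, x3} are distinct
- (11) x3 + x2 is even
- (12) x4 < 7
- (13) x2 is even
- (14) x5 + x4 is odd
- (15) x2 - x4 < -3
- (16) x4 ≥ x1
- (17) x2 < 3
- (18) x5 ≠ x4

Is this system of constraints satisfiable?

Satisfiable

Take x1 = 5, x2 = 2, x3 = 4, x4 = 6, x5 = 7. Then constraint 8: x2 + x3 = 6; constraint 9: x5 - x3 = 3; constraint 15: x2 - x4 = -4, and every other listed constraint is also met.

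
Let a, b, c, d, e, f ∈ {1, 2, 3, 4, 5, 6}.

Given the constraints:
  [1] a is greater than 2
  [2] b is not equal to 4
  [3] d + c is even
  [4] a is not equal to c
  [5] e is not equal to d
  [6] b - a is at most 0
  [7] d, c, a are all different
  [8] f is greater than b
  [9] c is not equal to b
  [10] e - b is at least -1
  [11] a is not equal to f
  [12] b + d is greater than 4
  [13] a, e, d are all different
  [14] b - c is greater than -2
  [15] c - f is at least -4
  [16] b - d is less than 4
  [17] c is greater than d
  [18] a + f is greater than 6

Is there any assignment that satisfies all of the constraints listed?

Satisfiable

Setting (a, b, c, d, e, f) = (3, 3, 4, 2, 4, 6) satisfies everything: constraint 6: b - a = 0; constraint 10: e - b = 1; constraint 12: b + d = 5, and the others follow.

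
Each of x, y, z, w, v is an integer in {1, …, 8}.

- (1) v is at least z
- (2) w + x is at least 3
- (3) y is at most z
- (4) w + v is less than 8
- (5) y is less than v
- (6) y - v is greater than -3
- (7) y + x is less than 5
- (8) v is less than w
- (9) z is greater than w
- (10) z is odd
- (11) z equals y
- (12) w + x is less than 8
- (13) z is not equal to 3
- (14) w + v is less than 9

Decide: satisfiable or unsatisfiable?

Unsatisfiable

Constraints 1, 8, and 9 give w < z, z ≤ v, v < w. Chaining: w < z ≤ v < w, which forces w < w — impossible.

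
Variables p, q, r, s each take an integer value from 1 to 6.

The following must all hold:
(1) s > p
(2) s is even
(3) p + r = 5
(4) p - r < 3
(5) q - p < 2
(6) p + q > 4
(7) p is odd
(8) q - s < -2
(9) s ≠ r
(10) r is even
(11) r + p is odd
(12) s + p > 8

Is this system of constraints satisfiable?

Satisfiable

The assignment p = 3, q = 3, r = 2, s = 6 works:
  constraint 3 holds since p + r = 5.
  constraint 4 holds since p - r = 1.
The rest check out directly.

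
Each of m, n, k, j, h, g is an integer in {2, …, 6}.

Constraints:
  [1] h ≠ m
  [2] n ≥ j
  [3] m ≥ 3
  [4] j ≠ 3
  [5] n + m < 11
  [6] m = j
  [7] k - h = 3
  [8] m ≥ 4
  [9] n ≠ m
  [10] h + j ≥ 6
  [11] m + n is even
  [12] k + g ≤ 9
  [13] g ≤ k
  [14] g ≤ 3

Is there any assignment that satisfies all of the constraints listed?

Satisfiable

One satisfying assignment is m = 4, n = 6, k = 6, j = 4, h = 3, g = 2.
For the less obvious constraints — constraint 5: n + m = 10; constraint 7: k - h = 3; constraint 10: h + j = 7 — and the others hold by inspection.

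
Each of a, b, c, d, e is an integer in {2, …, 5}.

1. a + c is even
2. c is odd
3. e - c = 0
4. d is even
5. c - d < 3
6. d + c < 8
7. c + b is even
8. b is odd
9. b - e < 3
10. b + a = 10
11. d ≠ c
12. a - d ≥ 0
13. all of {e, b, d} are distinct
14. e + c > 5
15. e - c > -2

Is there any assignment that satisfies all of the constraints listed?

Satisfiable

One satisfying assignment is a = 5, b = 5, c = 3, d = 2, e = 3.
For the less obvious constraints — constraint 3: e - c = 0; constraint 5: c - d = 1 — and the others hold by inspection.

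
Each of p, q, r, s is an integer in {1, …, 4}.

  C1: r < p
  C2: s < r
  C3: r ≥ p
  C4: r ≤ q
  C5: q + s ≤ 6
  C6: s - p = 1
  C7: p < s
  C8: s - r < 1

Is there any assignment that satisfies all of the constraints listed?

Unsatisfiable

Constraints 1, 2, and 7 give s < r, r < p, p < s. Chaining: s < r < p < s, which forces s < s — impossible.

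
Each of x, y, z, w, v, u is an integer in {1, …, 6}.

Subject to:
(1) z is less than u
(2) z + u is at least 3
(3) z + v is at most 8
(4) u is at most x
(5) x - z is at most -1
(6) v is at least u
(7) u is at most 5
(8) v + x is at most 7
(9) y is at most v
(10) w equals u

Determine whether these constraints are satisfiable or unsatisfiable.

Constraints 1, 4, and 5 give x < z, z < u, u ≤ x. Chaining: x < z < u ≤ x, which forces x < x — impossible.

Unsatisfiable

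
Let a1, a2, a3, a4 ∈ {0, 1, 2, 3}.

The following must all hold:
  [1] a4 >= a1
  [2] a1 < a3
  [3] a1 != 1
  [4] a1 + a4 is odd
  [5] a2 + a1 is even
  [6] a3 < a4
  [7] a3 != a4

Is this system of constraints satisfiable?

One satisfying assignment is a1 = 0, a2 = 0, a3 = 2, a4 = 3.
For the less obvious constraints — constraint 4: a1 + a4 = 3 is odd; constraint 5: a2 + a1 = 0 is even — and the others hold by inspection.

Satisfiable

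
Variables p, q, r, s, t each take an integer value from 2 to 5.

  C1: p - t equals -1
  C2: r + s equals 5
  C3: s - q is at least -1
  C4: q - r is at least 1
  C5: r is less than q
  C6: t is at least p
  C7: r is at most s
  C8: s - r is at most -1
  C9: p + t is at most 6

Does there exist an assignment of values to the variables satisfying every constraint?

Unsatisfiable

Constraints 3, 4, and 8 give q − r ≥ 1, r − s ≥ 1, s − q ≥ -1.
Adding all 3 inequalities: the left sides telescope to 0, and the right sides sum to 1 + 1 + (-1) = 1. So 0 ≥ 1, which is false.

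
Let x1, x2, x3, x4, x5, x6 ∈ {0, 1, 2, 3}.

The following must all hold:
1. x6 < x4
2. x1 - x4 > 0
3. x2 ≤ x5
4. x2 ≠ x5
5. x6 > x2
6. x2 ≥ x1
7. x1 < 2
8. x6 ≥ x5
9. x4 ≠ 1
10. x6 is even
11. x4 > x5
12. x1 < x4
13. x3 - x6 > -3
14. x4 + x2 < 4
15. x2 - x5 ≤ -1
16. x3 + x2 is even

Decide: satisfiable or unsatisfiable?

Unsatisfiable

Constraints 1, 2, 6, 8, and 15 give x2 < x5, x5 ≤ x6, x6 < x4, x4 < x1, x1 ≤ x2. Chaining: x2 < x5 ≤ x6 < x4 < x1 ≤ x2, which forces x2 < x2 — impossible.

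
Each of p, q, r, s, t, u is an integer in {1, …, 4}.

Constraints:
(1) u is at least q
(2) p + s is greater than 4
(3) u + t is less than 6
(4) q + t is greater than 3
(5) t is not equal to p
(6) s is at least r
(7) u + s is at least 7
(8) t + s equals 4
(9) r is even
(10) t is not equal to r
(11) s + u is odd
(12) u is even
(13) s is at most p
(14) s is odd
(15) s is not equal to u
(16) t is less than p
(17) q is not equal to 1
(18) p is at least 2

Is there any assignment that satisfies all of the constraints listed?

Satisfiable

Try p = 3, q = 4, r = 2, s = 3, t = 1, u = 4.
Check constraint 2: p + s = 6; constraint 3: u + t = 5; constraint 4: q + t = 5. The remaining constraints are straightforward to verify.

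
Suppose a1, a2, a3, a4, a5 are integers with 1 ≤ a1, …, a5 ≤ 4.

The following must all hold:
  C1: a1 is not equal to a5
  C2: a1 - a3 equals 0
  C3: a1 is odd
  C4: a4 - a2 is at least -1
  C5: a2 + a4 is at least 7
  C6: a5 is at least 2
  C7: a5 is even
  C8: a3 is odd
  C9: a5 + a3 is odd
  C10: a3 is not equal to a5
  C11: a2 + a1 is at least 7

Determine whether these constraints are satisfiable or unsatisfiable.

Setting (a1, a2, a3, a4, a5) = (3, 4, 3, 4, 2) satisfies everything: constraint 2: a1 - a3 = 0; constraint 4: a4 - a2 = 0, and the others follow.

Satisfiable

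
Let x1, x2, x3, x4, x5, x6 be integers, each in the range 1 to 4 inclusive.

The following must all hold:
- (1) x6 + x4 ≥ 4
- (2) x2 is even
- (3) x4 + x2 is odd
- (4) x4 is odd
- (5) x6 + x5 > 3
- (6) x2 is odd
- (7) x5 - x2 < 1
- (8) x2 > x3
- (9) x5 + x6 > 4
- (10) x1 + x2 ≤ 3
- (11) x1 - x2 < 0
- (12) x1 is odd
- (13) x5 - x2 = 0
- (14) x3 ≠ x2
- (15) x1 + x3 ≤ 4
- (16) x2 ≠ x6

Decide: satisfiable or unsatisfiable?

Unsatisfiable

Constraint 4 makes x4 odd and constraint 6 makes x2 odd, so x4 + x2 must be even. Constraint 3 says x4 + x2 is odd — contradiction.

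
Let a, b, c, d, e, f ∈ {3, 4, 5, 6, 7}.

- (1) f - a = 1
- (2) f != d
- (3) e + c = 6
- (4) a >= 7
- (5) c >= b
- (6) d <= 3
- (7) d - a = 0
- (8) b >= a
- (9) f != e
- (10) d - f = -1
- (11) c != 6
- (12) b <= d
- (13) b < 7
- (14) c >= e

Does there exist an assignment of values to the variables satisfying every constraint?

Unsatisfiable

From constraints 4 and 8: b ≥ a and a ≥ 7, so b ≥ 7. From constraint 13: b ≤ 6. But 6 < 7, so no value of b works.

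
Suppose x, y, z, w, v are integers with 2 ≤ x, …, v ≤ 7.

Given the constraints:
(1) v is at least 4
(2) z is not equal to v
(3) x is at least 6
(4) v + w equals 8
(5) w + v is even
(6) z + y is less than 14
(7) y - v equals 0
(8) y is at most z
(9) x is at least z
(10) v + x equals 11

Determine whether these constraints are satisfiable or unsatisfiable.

Satisfiable

Try x = 7, y = 4, z = 7, w = 4, v = 4.
Check constraint 4: v + w = 8; constraint 6: z + y = 11. The remaining constraints are straightforward to verify.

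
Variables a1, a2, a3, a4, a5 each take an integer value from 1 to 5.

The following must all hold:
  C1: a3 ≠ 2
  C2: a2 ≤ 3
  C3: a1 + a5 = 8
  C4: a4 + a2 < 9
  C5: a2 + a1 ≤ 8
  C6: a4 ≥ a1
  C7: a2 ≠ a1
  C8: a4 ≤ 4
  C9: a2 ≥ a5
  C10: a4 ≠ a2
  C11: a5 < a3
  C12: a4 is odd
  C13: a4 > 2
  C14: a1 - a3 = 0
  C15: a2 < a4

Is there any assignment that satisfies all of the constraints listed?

From constraints 6 and 8: a1 ≤ a4 ≤ 4. From constraints 2 and 9: a5 ≤ a2 ≤ 3. Hence a1 + a5 ≤ 7. But constraint 3 requires a1 + a5 = 8, and 8 > 7. Contradiction.

Unsatisfiable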